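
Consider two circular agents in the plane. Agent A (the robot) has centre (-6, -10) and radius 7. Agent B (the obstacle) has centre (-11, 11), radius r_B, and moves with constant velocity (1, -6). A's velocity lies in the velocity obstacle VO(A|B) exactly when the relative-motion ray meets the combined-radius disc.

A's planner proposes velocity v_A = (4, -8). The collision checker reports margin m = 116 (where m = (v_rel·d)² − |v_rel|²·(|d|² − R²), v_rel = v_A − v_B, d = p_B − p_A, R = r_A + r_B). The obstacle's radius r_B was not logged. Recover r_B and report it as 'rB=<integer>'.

m = 116
d = (-5, 21);  v_rel = (3, -2),  |v_rel|² = 13
v_rel×d = (3)·(21) − (-2)·(-5) = 53
since m = R²·13 − 53²:  R² = (2809 + 116) / 13 = 225
R = √225 = 15  ⇒  r_B = 15 − 7 = 8

rB=8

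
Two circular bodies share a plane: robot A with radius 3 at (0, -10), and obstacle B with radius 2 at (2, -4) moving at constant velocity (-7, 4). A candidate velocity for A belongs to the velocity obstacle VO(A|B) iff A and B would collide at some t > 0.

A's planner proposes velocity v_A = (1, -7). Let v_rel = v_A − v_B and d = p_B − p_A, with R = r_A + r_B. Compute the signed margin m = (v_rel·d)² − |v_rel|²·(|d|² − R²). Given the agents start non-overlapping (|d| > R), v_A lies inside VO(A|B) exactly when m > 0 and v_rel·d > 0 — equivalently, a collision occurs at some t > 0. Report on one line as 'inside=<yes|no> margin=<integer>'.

d = (2, 6),  |d|² = 40;  R = 3+2 = 5,  c = 40−5² = 15
v_rel = (8, -11),  |v_rel|² = 185;  v_rel·d = (8)·(2) + (-11)·(6) = -50
185·t² + 100·t + 15 = 0  ⇒  m = (-50)² − 185·15 = -275
m = -275 < 0,  v_rel·d = -50 < 0  ⇒  outside

inside=no margin=-275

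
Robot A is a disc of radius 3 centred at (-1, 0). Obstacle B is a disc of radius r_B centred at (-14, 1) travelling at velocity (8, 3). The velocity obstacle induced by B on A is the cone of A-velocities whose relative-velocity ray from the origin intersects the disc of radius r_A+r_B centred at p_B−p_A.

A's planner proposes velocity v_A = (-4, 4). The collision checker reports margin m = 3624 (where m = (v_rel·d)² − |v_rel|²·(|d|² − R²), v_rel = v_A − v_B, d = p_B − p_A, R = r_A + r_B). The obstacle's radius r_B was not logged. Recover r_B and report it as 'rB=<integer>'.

m = 3624
d = (-13, 1);  v_rel = (-12, 1),  |v_rel|² = 145
v_rel×d = (-12)·(1) − (1)·(-13) = 1
since m = R²·145 − 1²:  R² = (1 + 3624) / 145 = 25
R = √25 = 5  ⇒  r_B = 5 − 3 = 2

rB=2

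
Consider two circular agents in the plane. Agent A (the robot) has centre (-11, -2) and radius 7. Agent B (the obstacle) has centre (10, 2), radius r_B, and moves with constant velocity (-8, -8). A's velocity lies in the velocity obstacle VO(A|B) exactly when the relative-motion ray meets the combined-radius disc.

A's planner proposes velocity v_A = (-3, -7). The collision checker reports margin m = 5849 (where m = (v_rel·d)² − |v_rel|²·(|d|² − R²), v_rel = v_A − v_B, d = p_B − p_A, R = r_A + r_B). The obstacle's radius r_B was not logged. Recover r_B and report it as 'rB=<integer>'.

m = 5849
d = (21, 4);  v_rel = (5, 1),  |v_rel|² = 26
v_rel×d = (5)·(4) − (1)·(21) = -1
since m = R²·26 − (-1)²:  R² = (1 + 5849) / 26 = 225
R = √225 = 15  ⇒  r_B = 15 − 7 = 8

rB=8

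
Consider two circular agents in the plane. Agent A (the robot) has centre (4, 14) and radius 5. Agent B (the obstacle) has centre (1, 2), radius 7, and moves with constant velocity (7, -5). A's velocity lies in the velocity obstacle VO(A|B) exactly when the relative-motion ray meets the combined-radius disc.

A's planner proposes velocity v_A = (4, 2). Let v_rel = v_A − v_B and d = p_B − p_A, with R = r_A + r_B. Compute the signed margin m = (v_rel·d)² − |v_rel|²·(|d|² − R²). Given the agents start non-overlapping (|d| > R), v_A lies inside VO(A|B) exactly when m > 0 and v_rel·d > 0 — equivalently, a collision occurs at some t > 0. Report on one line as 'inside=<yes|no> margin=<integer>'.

d = (-3, -12),  |d|² = 153;  R = 5+7 = 12,  c = 153−12² = 9
v_rel = (-3, 7),  |v_rel|² = 58;  v_rel·d = (-3)·(-3) + (7)·(-12) = -75
58·t² + 150·t + 9 = 0  ⇒  m = (-75)² − 58·9 = 5103
m = 5103 > 0,  v_rel·d = -75 < 0  ⇒  outside

inside=no margin=5103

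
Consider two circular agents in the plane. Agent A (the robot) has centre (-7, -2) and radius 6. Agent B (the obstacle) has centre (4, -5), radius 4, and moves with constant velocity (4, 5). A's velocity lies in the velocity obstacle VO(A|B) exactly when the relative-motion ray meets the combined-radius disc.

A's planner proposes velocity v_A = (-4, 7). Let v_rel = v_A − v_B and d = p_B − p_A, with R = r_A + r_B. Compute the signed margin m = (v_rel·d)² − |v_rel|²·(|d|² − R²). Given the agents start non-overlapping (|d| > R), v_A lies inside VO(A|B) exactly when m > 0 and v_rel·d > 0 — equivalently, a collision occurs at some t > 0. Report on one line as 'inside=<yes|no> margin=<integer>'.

d = (11, -3),  |d|² = 130;  R = 6+4 = 10,  c = 130−10² = 30
v_rel = (-8, 2),  |v_rel|² = 68;  v_rel·d = (-8)·(11) + (2)·(-3) = -94
68·t² + 188·t + 30 = 0  ⇒  m = (-94)² − 68·30 = 6796
m = 6796 > 0,  v_rel·d = -94 < 0  ⇒  outside

inside=no margin=6796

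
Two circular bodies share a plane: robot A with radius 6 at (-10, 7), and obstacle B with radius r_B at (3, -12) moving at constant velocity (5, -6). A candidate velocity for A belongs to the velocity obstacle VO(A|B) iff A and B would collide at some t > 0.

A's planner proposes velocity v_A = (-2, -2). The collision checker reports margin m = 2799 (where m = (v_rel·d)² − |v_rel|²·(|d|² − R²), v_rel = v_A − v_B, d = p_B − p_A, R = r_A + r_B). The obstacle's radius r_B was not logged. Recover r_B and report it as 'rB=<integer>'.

m = 2799
d = (13, -19);  v_rel = (-7, 4),  |v_rel|² = 65
v_rel×d = (-7)·(-19) − (4)·(13) = 81
since m = R²·65 − 81²:  R² = (6561 + 2799) / 65 = 144
R = √144 = 12  ⇒  r_B = 12 − 6 = 6

rB=6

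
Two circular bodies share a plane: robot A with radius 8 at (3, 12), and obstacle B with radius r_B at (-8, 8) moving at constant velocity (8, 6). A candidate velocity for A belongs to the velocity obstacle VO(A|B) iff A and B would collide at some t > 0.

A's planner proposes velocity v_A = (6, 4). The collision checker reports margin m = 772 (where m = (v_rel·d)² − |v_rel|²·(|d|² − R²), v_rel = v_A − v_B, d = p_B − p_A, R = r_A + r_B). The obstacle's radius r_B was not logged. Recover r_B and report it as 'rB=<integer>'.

m = 772
d = (-11, -4);  v_rel = (-2, -2),  |v_rel|² = 8
v_rel×d = (-2)·(-4) − (-2)·(-11) = -14
since m = R²·8 − (-14)²:  R² = (196 + 772) / 8 = 121
R = √121 = 11  ⇒  r_B = 11 − 8 = 3

rB=3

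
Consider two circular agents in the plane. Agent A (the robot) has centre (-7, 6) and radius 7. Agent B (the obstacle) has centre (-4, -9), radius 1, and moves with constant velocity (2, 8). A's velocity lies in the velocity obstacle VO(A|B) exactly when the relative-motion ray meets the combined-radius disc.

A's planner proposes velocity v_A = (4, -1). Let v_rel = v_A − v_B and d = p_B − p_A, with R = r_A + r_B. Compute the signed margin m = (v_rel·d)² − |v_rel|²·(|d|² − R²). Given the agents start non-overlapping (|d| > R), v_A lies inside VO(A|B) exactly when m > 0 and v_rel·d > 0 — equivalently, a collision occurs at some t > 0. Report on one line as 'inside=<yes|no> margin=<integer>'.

d = (3, -15),  |d|² = 234;  R = 7+1 = 8,  c = 234−8² = 170
v_rel = (2, -9),  |v_rel|² = 85;  v_rel·d = (2)·(3) + (-9)·(-15) = 141
85·t² − 282·t + 170 = 0  ⇒  m = 141² − 85·170 = 5431
m = 5431 > 0,  v_rel·d = 141 > 0  ⇒  inside

inside=yes margin=5431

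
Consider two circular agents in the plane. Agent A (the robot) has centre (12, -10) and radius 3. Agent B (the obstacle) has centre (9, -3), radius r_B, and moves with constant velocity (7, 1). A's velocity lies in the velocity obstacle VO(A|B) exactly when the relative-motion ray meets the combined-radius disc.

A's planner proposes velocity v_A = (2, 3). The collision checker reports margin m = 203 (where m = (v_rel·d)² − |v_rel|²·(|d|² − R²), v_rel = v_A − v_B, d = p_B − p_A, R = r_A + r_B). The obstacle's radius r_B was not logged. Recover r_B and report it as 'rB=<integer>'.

m = 203
d = (-3, 7);  v_rel = (-5, 2),  |v_rel|² = 29
v_rel×d = (-5)·(7) − (2)·(-3) = -29
since m = R²·29 − (-29)²:  R² = (841 + 203) / 29 = 36
R = √36 = 6  ⇒  r_B = 6 − 3 = 3

rB=3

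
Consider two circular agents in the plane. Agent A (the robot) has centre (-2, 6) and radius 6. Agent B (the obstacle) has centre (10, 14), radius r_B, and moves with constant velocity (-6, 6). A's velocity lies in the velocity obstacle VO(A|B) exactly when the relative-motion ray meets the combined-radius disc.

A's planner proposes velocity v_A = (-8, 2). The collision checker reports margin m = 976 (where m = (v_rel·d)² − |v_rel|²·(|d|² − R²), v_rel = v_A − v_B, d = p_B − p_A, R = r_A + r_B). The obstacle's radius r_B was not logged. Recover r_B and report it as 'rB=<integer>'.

m = 976
d = (12, 8);  v_rel = (-2, -4),  |v_rel|² = 20
v_rel×d = (-2)·(8) − (-4)·(12) = 32
since m = R²·20 − 32²:  R² = (1024 + 976) / 20 = 100
R = √100 = 10  ⇒  r_B = 10 − 6 = 4

rB=4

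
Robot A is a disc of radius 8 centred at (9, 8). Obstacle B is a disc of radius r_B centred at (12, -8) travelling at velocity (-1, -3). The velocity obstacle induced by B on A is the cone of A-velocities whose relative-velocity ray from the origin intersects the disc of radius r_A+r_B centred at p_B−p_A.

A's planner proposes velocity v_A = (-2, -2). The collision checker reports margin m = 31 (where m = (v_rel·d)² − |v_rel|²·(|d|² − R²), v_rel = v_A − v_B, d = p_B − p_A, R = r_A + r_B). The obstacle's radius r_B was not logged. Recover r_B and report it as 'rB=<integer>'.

m = 31
d = (3, -16);  v_rel = (-1, 1),  |v_rel|² = 2
v_rel×d = (-1)·(-16) − (1)·(3) = 13
since m = R²·2 − 13²:  R² = (169 + 31) / 2 = 100
R = √100 = 10  ⇒  r_B = 10 − 8 = 2

rB=2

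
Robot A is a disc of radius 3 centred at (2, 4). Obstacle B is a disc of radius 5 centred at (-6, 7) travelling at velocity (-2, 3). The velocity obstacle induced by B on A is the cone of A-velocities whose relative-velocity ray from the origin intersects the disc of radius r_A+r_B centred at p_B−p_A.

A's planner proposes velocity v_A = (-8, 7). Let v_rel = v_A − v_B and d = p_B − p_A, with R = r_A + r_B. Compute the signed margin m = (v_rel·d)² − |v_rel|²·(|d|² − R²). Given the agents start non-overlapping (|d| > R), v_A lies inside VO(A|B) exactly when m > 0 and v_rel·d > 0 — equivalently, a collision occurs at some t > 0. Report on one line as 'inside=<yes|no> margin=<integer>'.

d = (-8, 3),  |d|² = 73;  R = 3+5 = 8,  c = 73−8² = 9
v_rel = (-6, 4),  |v_rel|² = 52;  v_rel·d = (-6)·(-8) + (4)·(3) = 60
52·t² − 120·t + 9 = 0  ⇒  m = 60² − 52·9 = 3132
m = 3132 > 0,  v_rel·d = 60 > 0  ⇒  inside

inside=yes margin=3132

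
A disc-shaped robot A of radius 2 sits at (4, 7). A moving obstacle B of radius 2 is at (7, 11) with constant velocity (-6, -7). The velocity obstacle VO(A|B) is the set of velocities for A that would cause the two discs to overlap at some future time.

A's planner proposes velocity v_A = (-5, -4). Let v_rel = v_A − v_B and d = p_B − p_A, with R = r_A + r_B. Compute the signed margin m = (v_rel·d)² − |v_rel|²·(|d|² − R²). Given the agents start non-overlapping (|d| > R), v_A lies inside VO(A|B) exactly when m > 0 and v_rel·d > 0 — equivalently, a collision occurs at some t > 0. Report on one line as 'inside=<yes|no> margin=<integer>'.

d = (3, 4),  |d|² = 25;  R = 2+2 = 4,  c = 25−4² = 9
v_rel = (1, 3),  |v_rel|² = 10;  v_rel·d = (1)·(3) + (3)·(4) = 15
10·t² − 30·t + 9 = 0  ⇒  m = 15² − 10·9 = 135
m = 135 > 0,  v_rel·d = 15 > 0  ⇒  inside

inside=yes margin=135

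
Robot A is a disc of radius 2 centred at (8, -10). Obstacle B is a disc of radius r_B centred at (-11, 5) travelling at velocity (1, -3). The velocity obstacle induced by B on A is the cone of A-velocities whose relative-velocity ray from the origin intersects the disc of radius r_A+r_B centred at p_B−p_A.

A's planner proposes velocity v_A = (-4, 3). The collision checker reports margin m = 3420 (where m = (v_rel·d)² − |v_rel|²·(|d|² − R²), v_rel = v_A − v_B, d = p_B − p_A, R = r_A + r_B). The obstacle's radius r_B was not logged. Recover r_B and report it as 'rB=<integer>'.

m = 3420
d = (-19, 15);  v_rel = (-5, 6),  |v_rel|² = 61
v_rel×d = (-5)·(15) − (6)·(-19) = 39
since m = R²·61 − 39²:  R² = (1521 + 3420) / 61 = 81
R = √81 = 9  ⇒  r_B = 9 − 2 = 7

rB=7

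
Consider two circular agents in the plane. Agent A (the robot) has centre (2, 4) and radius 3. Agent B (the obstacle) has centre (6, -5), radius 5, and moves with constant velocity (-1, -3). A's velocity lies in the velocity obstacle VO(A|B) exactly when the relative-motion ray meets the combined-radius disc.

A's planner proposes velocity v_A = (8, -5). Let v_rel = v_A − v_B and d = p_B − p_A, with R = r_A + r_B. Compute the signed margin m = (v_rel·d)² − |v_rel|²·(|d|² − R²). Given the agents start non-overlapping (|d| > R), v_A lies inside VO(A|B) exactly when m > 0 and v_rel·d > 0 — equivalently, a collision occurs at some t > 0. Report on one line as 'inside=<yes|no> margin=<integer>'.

d = (4, -9),  |d|² = 97;  R = 3+5 = 8,  c = 97−8² = 33
v_rel = (9, -2),  |v_rel|² = 85;  v_rel·d = (9)·(4) + (-2)·(-9) = 54
85·t² − 108·t + 33 = 0  ⇒  m = 54² − 85·33 = 111
m = 111 > 0,  v_rel·d = 54 > 0  ⇒  inside

inside=yes margin=111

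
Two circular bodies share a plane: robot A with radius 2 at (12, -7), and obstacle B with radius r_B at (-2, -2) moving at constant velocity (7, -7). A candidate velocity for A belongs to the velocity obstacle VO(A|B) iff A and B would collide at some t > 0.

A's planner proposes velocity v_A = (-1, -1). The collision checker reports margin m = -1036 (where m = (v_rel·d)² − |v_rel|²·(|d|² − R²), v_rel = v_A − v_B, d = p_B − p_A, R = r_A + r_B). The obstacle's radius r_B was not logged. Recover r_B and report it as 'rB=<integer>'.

m = -1036
d = (-14, 5);  v_rel = (-8, 6),  |v_rel|² = 100
v_rel×d = (-8)·(5) − (6)·(-14) = 44
since m = R²·100 − 44²:  R² = (1936 + -1036) / 100 = 9
R = √9 = 3  ⇒  r_B = 3 − 2 = 1

rB=1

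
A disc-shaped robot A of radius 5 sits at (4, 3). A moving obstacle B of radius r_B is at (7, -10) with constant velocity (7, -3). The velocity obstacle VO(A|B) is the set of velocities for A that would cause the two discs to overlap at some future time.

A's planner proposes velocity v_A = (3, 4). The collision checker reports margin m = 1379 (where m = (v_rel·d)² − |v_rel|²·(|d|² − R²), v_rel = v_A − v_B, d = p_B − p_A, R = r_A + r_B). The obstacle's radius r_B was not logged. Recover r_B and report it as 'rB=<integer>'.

m = 1379
d = (3, -13);  v_rel = (-4, 7),  |v_rel|² = 65
v_rel×d = (-4)·(-13) − (7)·(3) = 31
since m = R²·65 − 31²:  R² = (961 + 1379) / 65 = 36
R = √36 = 6  ⇒  r_B = 6 − 5 = 1

rB=1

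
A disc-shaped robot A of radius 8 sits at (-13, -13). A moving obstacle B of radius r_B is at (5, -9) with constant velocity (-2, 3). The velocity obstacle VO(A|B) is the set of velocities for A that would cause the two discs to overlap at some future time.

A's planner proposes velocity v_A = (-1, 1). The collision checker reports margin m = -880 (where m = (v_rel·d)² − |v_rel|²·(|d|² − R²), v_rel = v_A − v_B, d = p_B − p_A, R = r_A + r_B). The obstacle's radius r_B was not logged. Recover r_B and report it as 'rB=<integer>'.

m = -880
d = (18, 4);  v_rel = (1, -2),  |v_rel|² = 5
v_rel×d = (1)·(4) − (-2)·(18) = 40
since m = R²·5 − 40²:  R² = (1600 + -880) / 5 = 144
R = √144 = 12  ⇒  r_B = 12 − 8 = 4

rB=4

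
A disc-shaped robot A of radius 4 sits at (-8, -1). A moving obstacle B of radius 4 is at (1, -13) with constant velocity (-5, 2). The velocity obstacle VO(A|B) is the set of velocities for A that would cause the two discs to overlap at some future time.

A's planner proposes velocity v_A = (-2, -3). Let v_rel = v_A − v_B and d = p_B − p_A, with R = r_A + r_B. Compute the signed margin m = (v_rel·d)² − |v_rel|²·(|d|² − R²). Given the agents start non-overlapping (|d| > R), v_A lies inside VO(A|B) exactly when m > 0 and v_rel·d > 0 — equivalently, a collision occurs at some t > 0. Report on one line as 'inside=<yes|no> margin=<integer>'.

d = (9, -12),  |d|² = 225;  R = 4+4 = 8,  c = 225−8² = 161
v_rel = (3, -5),  |v_rel|² = 34;  v_rel·d = (3)·(9) + (-5)·(-12) = 87
34·t² − 174·t + 161 = 0  ⇒  m = 87² − 34·161 = 2095
m = 2095 > 0,  v_rel·d = 87 > 0  ⇒  inside

inside=yes margin=2095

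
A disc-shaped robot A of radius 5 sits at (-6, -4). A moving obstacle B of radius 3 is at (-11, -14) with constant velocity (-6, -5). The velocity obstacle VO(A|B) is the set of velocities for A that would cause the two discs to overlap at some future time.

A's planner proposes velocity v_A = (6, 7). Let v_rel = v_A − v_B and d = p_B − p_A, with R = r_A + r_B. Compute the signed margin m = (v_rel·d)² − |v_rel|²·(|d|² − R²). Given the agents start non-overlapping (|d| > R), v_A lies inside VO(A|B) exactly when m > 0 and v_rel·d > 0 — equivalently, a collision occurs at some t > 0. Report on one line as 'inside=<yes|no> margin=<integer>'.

d = (-5, -10),  |d|² = 125;  R = 5+3 = 8,  c = 125−8² = 61
v_rel = (12, 12),  |v_rel|² = 288;  v_rel·d = (12)·(-5) + (12)·(-10) = -180
288·t² + 360·t + 61 = 0  ⇒  m = (-180)² − 288·61 = 14832
m = 14832 > 0,  v_rel·d = -180 < 0  ⇒  outside

inside=no margin=14832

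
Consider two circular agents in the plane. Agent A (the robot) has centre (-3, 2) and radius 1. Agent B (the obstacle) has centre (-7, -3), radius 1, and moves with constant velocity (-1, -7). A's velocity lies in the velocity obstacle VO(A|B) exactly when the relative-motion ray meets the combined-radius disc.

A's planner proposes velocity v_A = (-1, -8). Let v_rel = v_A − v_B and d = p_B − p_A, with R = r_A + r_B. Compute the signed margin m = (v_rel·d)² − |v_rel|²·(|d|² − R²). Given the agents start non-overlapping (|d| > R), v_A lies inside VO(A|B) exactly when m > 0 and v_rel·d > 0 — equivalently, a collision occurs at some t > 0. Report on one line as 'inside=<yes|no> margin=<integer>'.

d = (-4, -5),  |d|² = 41;  R = 1+1 = 2,  c = 41−2² = 37
v_rel = (0, -1),  |v_rel|² = 1;  v_rel·d = (0)·(-4) + (-1)·(-5) = 5
1·t² − 10·t + 37 = 0  ⇒  m = 5² − 1·37 = -12
m = -12 < 0,  v_rel·d = 5 > 0  ⇒  outside

inside=no margin=-12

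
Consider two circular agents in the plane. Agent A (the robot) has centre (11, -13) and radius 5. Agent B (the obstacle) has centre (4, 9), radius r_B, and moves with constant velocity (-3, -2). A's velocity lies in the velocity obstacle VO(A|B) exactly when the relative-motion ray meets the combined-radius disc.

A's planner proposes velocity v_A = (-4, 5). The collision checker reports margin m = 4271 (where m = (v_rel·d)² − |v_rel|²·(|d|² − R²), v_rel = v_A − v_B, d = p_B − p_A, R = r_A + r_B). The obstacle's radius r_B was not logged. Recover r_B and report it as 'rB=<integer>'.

m = 4271
d = (-7, 22);  v_rel = (-1, 7),  |v_rel|² = 50
v_rel×d = (-1)·(22) − (7)·(-7) = 27
since m = R²·50 − 27²:  R² = (729 + 4271) / 50 = 100
R = √100 = 10  ⇒  r_B = 10 − 5 = 5

rB=5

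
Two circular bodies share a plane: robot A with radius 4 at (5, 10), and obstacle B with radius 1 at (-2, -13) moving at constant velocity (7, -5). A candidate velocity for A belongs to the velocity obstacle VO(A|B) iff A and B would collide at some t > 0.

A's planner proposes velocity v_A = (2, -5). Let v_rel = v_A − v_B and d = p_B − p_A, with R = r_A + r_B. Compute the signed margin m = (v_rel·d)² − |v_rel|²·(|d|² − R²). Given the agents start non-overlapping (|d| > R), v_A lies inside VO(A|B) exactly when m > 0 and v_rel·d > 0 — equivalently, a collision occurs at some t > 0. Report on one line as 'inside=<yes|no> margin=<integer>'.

d = (-7, -23),  |d|² = 578;  R = 4+1 = 5,  c = 578−5² = 553
v_rel = (-5, 0),  |v_rel|² = 25;  v_rel·d = (-5)·(-7) + (0)·(-23) = 35
25·t² − 70·t + 553 = 0  ⇒  m = 35² − 25·553 = -12600
m = -12600 < 0,  v_rel·d = 35 > 0  ⇒  outside

inside=no margin=-12600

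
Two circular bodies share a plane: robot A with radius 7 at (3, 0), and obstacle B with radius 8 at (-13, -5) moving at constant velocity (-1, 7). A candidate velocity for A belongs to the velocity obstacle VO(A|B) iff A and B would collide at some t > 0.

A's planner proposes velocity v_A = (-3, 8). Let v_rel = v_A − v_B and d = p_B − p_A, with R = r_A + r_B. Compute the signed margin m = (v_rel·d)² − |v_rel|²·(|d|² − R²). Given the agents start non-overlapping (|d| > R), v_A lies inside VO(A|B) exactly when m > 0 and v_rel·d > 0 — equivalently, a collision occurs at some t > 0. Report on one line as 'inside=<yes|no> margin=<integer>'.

d = (-16, -5),  |d|² = 281;  R = 7+8 = 15,  c = 281−15² = 56
v_rel = (-2, 1),  |v_rel|² = 5;  v_rel·d = (-2)·(-16) + (1)·(-5) = 27
5·t² − 54·t + 56 = 0  ⇒  m = 27² − 5·56 = 449
m = 449 > 0,  v_rel·d = 27 > 0  ⇒  inside

inside=yes margin=449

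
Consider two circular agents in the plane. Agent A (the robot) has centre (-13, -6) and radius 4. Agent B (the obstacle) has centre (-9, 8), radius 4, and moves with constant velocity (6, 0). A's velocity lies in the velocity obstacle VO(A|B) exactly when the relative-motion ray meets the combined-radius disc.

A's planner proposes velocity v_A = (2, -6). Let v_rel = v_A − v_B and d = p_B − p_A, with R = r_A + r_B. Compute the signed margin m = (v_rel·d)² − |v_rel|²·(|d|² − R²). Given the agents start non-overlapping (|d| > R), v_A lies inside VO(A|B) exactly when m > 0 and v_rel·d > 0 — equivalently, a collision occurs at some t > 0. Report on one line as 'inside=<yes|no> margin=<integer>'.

d = (4, 14),  |d|² = 212;  R = 4+4 = 8,  c = 212−8² = 148
v_rel = (-4, -6),  |v_rel|² = 52;  v_rel·d = (-4)·(4) + (-6)·(14) = -100
52·t² + 200·t + 148 = 0  ⇒  m = (-100)² − 52·148 = 2304
m = 2304 > 0,  v_rel·d = -100 < 0  ⇒  outside

inside=no margin=2304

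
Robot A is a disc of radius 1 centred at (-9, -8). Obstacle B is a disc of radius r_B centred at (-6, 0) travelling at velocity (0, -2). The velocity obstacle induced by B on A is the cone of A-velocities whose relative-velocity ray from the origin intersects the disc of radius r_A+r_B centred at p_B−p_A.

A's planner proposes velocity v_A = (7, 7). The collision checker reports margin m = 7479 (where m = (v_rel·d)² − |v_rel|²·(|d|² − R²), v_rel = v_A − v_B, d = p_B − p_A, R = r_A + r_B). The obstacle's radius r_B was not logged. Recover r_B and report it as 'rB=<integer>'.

m = 7479
d = (3, 8);  v_rel = (7, 9),  |v_rel|² = 130
v_rel×d = (7)·(8) − (9)·(3) = 29
since m = R²·130 − 29²:  R² = (841 + 7479) / 130 = 64
R = √64 = 8  ⇒  r_B = 8 − 1 = 7

rB=7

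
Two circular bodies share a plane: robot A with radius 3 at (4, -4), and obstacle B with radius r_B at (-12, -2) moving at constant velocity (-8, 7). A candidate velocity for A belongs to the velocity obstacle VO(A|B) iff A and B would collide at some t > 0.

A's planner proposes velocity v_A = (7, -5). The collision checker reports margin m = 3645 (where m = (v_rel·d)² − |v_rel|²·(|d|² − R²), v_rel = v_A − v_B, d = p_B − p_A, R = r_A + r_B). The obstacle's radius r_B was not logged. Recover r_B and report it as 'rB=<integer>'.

m = 3645
d = (-16, 2);  v_rel = (15, -12),  |v_rel|² = 369
v_rel×d = (15)·(2) − (-12)·(-16) = -162
since m = R²·369 − (-162)²:  R² = (26244 + 3645) / 369 = 81
R = √81 = 9  ⇒  r_B = 9 − 3 = 6

rB=6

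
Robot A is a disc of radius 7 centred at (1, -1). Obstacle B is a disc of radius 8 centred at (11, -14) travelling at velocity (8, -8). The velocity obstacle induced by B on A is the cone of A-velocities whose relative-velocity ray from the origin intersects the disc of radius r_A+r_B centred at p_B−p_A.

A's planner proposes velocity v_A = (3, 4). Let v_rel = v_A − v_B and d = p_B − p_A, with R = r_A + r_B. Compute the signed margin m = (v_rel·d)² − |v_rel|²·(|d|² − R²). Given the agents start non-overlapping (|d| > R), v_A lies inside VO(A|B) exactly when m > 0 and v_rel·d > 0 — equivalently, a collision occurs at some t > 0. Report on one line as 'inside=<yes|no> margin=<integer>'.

d = (10, -13),  |d|² = 269;  R = 7+8 = 15,  c = 269−15² = 44
v_rel = (-5, 12),  |v_rel|² = 169;  v_rel·d = (-5)·(10) + (12)·(-13) = -206
169·t² + 412·t + 44 = 0  ⇒  m = (-206)² − 169·44 = 35000
m = 35000 > 0,  v_rel·d = -206 < 0  ⇒  outside

inside=no margin=35000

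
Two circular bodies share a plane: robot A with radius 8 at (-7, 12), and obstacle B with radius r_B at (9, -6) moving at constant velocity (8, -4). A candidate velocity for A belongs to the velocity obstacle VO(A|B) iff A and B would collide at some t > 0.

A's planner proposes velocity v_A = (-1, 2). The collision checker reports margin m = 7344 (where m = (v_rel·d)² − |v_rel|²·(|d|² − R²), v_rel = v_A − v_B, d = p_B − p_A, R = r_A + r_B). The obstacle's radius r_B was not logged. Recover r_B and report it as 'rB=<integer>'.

m = 7344
d = (16, -18);  v_rel = (-9, 6),  |v_rel|² = 117
v_rel×d = (-9)·(-18) − (6)·(16) = 66
since m = R²·117 − 66²:  R² = (4356 + 7344) / 117 = 100
R = √100 = 10  ⇒  r_B = 10 − 8 = 2

rB=2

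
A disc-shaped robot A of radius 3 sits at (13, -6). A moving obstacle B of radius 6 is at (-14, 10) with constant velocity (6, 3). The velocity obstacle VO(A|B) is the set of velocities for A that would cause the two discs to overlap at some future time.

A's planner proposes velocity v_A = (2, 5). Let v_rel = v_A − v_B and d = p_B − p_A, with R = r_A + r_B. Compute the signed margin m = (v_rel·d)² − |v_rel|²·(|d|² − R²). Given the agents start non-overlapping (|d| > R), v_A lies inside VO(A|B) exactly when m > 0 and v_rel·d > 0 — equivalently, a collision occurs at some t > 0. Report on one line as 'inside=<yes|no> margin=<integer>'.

d = (-27, 16),  |d|² = 985;  R = 3+6 = 9,  c = 985−9² = 904
v_rel = (-4, 2),  |v_rel|² = 20;  v_rel·d = (-4)·(-27) + (2)·(16) = 140
20·t² − 280·t + 904 = 0  ⇒  m = 140² − 20·904 = 1520
m = 1520 > 0,  v_rel·d = 140 > 0  ⇒  inside

inside=yes margin=1520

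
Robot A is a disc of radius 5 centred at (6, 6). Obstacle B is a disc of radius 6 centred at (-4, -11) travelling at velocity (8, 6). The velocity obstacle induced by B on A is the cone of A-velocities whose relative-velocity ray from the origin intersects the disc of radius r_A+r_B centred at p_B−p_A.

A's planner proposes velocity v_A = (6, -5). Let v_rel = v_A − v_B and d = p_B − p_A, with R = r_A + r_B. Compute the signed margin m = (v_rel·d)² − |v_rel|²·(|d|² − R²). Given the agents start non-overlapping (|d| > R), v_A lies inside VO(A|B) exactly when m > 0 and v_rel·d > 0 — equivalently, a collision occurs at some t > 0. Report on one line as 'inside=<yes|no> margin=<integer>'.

d = (-10, -17),  |d|² = 389;  R = 5+6 = 11,  c = 389−11² = 268
v_rel = (-2, -11),  |v_rel|² = 125;  v_rel·d = (-2)·(-10) + (-11)·(-17) = 207
125·t² − 414·t + 268 = 0  ⇒  m = 207² − 125·268 = 9349
m = 9349 > 0,  v_rel·d = 207 > 0  ⇒  inside

inside=yes margin=9349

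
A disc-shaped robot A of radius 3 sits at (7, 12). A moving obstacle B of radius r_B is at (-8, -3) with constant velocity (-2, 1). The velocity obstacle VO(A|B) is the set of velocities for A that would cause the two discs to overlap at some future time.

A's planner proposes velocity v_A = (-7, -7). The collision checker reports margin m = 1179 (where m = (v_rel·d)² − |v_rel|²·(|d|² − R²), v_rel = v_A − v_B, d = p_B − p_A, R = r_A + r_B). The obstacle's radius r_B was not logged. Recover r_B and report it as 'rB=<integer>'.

m = 1179
d = (-15, -15);  v_rel = (-5, -8),  |v_rel|² = 89
v_rel×d = (-5)·(-15) − (-8)·(-15) = -45
since m = R²·89 − (-45)²:  R² = (2025 + 1179) / 89 = 36
R = √36 = 6  ⇒  r_B = 6 − 3 = 3

rB=3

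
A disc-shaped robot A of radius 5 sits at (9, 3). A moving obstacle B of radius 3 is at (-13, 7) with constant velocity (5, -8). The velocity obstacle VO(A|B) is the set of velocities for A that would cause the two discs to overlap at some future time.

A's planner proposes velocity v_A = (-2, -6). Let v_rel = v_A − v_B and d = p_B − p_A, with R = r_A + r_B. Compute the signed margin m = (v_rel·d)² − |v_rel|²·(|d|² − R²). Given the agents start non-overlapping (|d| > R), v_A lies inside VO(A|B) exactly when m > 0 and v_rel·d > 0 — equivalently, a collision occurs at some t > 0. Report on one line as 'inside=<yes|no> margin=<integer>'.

d = (-22, 4),  |d|² = 500;  R = 5+3 = 8,  c = 500−8² = 436
v_rel = (-7, 2),  |v_rel|² = 53;  v_rel·d = (-7)·(-22) + (2)·(4) = 162
53·t² − 324·t + 436 = 0  ⇒  m = 162² − 53·436 = 3136
m = 3136 > 0,  v_rel·d = 162 > 0  ⇒  inside

inside=yes margin=3136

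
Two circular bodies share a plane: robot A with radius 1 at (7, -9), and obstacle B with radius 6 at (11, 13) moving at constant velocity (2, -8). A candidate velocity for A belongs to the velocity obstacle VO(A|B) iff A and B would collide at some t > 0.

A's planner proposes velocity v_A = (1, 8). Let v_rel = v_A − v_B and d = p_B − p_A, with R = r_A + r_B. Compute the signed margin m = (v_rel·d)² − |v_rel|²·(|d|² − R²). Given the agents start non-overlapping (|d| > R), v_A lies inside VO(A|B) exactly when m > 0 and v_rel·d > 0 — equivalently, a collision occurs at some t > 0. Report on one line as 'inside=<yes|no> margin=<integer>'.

d = (4, 22),  |d|² = 500;  R = 1+6 = 7,  c = 500−7² = 451
v_rel = (-1, 16),  |v_rel|² = 257;  v_rel·d = (-1)·(4) + (16)·(22) = 348
257·t² − 696·t + 451 = 0  ⇒  m = 348² − 257·451 = 5197
m = 5197 > 0,  v_rel·d = 348 > 0  ⇒  inside

inside=yes margin=5197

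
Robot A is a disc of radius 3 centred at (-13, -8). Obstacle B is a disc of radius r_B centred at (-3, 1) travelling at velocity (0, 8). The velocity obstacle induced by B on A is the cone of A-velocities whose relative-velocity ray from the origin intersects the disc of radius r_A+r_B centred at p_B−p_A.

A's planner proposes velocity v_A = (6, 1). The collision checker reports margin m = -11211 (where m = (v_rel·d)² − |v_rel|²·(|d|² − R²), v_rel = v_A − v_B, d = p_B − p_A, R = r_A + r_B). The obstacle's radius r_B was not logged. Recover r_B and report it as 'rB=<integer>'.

m = -11211
d = (10, 9);  v_rel = (6, -7),  |v_rel|² = 85
v_rel×d = (6)·(9) − (-7)·(10) = 124
since m = R²·85 − 124²:  R² = (15376 + -11211) / 85 = 49
R = √49 = 7  ⇒  r_B = 7 − 3 = 4

rB=4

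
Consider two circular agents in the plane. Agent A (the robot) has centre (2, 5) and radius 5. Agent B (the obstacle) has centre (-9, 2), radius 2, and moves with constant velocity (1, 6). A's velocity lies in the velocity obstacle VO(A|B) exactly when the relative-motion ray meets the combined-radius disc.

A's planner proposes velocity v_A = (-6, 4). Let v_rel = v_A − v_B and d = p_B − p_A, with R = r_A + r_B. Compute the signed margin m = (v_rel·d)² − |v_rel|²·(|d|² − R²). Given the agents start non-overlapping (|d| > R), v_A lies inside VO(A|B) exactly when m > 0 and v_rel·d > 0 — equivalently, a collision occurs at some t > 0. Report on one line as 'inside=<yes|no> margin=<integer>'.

d = (-11, -3),  |d|² = 130;  R = 5+2 = 7,  c = 130−7² = 81
v_rel = (-7, -2),  |v_rel|² = 53;  v_rel·d = (-7)·(-11) + (-2)·(-3) = 83
53·t² − 166·t + 81 = 0  ⇒  m = 83² − 53·81 = 2596
m = 2596 > 0,  v_rel·d = 83 > 0  ⇒  inside

inside=yes margin=2596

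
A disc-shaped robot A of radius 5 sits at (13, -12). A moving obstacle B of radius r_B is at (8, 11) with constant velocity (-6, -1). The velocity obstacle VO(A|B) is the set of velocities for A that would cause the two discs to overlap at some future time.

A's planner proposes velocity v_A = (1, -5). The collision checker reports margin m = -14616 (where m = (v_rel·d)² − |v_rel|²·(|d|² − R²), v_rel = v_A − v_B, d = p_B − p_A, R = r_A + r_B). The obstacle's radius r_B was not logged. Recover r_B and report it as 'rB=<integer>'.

m = -14616
d = (-5, 23);  v_rel = (7, -4),  |v_rel|² = 65
v_rel×d = (7)·(23) − (-4)·(-5) = 141
since m = R²·65 − 141²:  R² = (19881 + -14616) / 65 = 81
R = √81 = 9  ⇒  r_B = 9 − 5 = 4

rB=4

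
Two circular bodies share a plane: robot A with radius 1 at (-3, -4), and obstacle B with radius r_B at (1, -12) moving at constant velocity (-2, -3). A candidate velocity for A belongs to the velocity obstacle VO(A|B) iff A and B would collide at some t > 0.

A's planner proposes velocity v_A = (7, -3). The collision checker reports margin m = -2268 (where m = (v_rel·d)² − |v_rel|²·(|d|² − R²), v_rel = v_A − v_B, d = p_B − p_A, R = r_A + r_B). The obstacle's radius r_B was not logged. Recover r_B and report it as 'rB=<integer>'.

m = -2268
d = (4, -8);  v_rel = (9, 0),  |v_rel|² = 81
v_rel×d = (9)·(-8) − (0)·(4) = -72
since m = R²·81 − (-72)²:  R² = (5184 + -2268) / 81 = 36
R = √36 = 6  ⇒  r_B = 6 − 1 = 5

rB=5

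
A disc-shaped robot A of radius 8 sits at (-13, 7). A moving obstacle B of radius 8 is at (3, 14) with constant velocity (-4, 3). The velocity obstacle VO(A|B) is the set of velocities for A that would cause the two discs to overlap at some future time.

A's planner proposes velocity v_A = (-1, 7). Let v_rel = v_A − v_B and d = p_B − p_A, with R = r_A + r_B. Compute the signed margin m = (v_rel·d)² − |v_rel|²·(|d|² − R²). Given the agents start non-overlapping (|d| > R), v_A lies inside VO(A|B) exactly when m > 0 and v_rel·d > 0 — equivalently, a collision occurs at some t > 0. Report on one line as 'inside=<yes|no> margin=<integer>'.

d = (16, 7),  |d|² = 305;  R = 8+8 = 16,  c = 305−16² = 49
v_rel = (3, 4),  |v_rel|² = 25;  v_rel·d = (3)·(16) + (4)·(7) = 76
25·t² − 152·t + 49 = 0  ⇒  m = 76² − 25·49 = 4551
m = 4551 > 0,  v_rel·d = 76 > 0  ⇒  inside

inside=yes margin=4551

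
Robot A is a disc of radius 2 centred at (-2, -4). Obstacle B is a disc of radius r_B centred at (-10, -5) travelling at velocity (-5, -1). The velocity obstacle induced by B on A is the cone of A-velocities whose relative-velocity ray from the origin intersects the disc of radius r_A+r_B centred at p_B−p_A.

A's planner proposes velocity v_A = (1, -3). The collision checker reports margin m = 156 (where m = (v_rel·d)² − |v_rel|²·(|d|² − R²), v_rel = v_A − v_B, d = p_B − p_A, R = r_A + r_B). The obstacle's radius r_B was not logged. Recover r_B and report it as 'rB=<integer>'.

m = 156
d = (-8, -1);  v_rel = (6, -2),  |v_rel|² = 40
v_rel×d = (6)·(-1) − (-2)·(-8) = -22
since m = R²·40 − (-22)²:  R² = (484 + 156) / 40 = 16
R = √16 = 4  ⇒  r_B = 4 − 2 = 2

rB=2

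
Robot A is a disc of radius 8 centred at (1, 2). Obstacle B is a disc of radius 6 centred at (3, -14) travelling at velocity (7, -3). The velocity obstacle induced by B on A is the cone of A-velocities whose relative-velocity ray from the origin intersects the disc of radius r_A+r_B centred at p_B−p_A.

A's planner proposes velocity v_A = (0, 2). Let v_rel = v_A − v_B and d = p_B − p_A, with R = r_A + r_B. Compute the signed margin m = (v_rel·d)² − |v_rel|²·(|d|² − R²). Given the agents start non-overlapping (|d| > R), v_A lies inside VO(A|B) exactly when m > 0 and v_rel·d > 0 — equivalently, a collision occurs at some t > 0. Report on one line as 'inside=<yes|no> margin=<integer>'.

d = (2, -16),  |d|² = 260;  R = 8+6 = 14,  c = 260−14² = 64
v_rel = (-7, 5),  |v_rel|² = 74;  v_rel·d = (-7)·(2) + (5)·(-16) = -94
74·t² + 188·t + 64 = 0  ⇒  m = (-94)² − 74·64 = 4100
m = 4100 > 0,  v_rel·d = -94 < 0  ⇒  outside

inside=no margin=4100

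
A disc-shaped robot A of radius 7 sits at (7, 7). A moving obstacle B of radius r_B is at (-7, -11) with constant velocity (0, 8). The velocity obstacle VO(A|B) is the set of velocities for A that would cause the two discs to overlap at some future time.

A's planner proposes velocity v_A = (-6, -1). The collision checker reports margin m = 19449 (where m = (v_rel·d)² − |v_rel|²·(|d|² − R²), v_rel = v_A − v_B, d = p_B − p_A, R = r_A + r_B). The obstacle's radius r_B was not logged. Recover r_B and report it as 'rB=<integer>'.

m = 19449
d = (-14, -18);  v_rel = (-6, -9),  |v_rel|² = 117
v_rel×d = (-6)·(-18) − (-9)·(-14) = -18
since m = R²·117 − (-18)²:  R² = (324 + 19449) / 117 = 169
R = √169 = 13  ⇒  r_B = 13 − 7 = 6

rB=6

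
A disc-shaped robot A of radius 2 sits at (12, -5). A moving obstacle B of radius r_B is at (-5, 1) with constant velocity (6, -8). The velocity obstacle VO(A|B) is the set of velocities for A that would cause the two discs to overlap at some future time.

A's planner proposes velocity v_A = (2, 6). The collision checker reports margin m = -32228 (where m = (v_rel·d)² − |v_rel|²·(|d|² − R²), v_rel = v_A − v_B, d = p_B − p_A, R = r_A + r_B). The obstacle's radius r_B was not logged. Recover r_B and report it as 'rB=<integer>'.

m = -32228
d = (-17, 6);  v_rel = (-4, 14),  |v_rel|² = 212
v_rel×d = (-4)·(6) − (14)·(-17) = 214
since m = R²·212 − 214²:  R² = (45796 + -32228) / 212 = 64
R = √64 = 8  ⇒  r_B = 8 − 2 = 6

rB=6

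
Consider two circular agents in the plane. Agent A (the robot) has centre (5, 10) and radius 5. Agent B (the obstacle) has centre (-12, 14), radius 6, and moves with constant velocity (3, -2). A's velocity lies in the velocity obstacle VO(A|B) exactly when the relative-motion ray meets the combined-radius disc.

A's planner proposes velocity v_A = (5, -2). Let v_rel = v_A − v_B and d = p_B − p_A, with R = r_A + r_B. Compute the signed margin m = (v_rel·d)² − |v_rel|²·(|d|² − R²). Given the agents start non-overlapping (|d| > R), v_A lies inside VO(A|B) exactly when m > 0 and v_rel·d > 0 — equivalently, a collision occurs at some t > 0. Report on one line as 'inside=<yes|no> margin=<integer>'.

d = (-17, 4),  |d|² = 305;  R = 5+6 = 11,  c = 305−11² = 184
v_rel = (2, 0),  |v_rel|² = 4;  v_rel·d = (2)·(-17) + (0)·(4) = -34
4·t² + 68·t + 184 = 0  ⇒  m = (-34)² − 4·184 = 420
m = 420 > 0,  v_rel·d = -34 < 0  ⇒  outside

inside=no margin=420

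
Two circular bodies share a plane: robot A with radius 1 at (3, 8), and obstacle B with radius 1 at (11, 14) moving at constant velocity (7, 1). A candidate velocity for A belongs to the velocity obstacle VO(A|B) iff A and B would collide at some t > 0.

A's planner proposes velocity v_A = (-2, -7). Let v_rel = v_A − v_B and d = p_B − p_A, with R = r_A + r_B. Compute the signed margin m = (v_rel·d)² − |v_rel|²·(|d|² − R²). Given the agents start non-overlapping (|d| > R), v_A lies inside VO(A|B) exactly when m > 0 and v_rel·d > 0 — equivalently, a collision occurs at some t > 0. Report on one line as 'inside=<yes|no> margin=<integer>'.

d = (8, 6),  |d|² = 100;  R = 1+1 = 2,  c = 100−2² = 96
v_rel = (-9, -8),  |v_rel|² = 145;  v_rel·d = (-9)·(8) + (-8)·(6) = -120
145·t² + 240·t + 96 = 0  ⇒  m = (-120)² − 145·96 = 480
m = 480 > 0,  v_rel·d = -120 < 0  ⇒  outside

inside=no margin=480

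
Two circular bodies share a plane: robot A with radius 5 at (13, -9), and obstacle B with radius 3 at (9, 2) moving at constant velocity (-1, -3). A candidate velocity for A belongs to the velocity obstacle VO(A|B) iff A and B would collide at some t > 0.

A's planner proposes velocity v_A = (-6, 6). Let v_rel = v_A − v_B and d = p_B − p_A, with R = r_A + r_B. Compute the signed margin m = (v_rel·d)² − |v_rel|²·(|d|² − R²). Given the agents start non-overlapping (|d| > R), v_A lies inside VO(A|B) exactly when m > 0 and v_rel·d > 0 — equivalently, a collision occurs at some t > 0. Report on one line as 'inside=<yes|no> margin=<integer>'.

d = (-4, 11),  |d|² = 137;  R = 5+3 = 8,  c = 137−8² = 73
v_rel = (-5, 9),  |v_rel|² = 106;  v_rel·d = (-5)·(-4) + (9)·(11) = 119
106·t² − 238·t + 73 = 0  ⇒  m = 119² − 106·73 = 6423
m = 6423 > 0,  v_rel·d = 119 > 0  ⇒  inside

inside=yes margin=6423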